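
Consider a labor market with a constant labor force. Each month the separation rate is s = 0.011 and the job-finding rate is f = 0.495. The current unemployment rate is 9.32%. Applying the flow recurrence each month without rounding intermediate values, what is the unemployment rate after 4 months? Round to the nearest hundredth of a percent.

With a fixed labor force, u_{t+1} = u_t + s·(1−u_t) − f·u_t = u_t·(1−s−f) + s.
Here 1−s−f = 0.494 and s = 0.011.
u_1 = 0.093200 × 0.494 + 0.011 = 0.057041.
u_2 = 0.057041 × 0.494 + 0.011 = 0.039178.
u_3 = 0.039178 × 0.494 + 0.011 = 0.030354.
u_4 = 0.030354 × 0.494 + 0.011 = 0.025995.

Unemployment rate after four months ≈ 2.60%.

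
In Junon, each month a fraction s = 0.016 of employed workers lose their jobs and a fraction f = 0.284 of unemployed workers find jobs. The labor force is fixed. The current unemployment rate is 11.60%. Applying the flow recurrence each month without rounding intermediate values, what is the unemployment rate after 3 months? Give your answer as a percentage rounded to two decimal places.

With a fixed labor force, u_{t+1} = u_t + s·(1−u_t) − f·u_t = u_t·(1−s−f) + s.
Here 1−s−f = 0.700 and s = 0.016.
u_1 = 0.116000 × 0.700 + 0.016 = 0.097200.
u_2 = 0.097200 × 0.700 + 0.016 = 0.084040.
u_3 = 0.084040 × 0.700 + 0.016 = 0.074828.

Unemployment rate after three months ≈ 7.48%.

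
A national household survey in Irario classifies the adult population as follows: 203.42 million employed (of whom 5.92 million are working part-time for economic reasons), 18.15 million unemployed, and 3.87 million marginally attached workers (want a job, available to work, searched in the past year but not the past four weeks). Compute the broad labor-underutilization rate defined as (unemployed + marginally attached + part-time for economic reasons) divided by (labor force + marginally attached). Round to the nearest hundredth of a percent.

Broad underutilization rate ≈ 12.39%.

Labor force = 203.42 + 18.15 = 221.57 million.
Numerator = 18.15 + 3.87 + 5.92 = 27.94 million.
Denominator = 221.57 + 3.87 = 225.44 million.
Broad rate = 27.94 / 225.44 = 12.39%.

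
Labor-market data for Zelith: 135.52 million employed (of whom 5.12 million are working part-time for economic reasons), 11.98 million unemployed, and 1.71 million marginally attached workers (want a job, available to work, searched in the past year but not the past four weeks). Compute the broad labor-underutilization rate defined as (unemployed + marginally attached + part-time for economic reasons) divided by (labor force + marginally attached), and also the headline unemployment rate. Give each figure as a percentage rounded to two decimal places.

Labor force = 135.52 + 11.98 = 147.50 million.
Numerator = 11.98 + 1.71 + 5.12 = 18.81 million.
Denominator = 147.50 + 1.71 = 149.21 million.
Broad rate = 18.81 / 149.21 = 12.61%.
Headline unemployment rate = 11.98 / 147.50 = 8.12%.

Broad underutilization rate ≈ 12.61%; headline unemployment rate ≈ 8.12%.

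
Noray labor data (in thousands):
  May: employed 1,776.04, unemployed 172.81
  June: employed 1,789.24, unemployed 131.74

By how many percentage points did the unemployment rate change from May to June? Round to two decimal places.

May: labor force = 1,776.04 + 172.81 = 1,948.85; u = 172.81/1,948.85 = 8.87%.
June: labor force = 1,789.24 + 131.74 = 1,920.98; u = 131.74/1,920.98 = 6.86%.
Change = 6.86% − 8.87% = −2.01 pp.

The unemployment rate changed by −2.01 percentage points.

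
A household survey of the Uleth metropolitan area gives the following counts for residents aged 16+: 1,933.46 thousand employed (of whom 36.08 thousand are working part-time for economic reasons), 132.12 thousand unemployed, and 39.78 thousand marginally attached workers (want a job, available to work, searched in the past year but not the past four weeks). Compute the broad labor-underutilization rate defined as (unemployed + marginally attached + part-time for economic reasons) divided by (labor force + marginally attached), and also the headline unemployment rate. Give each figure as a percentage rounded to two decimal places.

Labor force = 1,933.46 + 132.12 = 2,065.58 thousand.
Numerator = 132.12 + 39.78 + 36.08 = 207.98 thousand.
Denominator = 2,065.58 + 39.78 = 2,105.36 thousand.
Broad rate = 207.98 / 2,105.36 = 9.88%.
Headline unemployment rate = 132.12 / 2,065.58 = 6.40%.

Broad underutilization rate ≈ 9.88%; headline unemployment rate ≈ 6.40%.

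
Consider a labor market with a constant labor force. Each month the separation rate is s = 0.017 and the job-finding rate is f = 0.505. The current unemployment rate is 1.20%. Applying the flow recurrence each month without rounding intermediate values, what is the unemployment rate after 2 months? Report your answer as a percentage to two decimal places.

Unemployment rate after two months ≈ 2.79%.

With a fixed labor force, u_{t+1} = u_t + s·(1−u_t) − f·u_t = u_t·(1−s−f) + s.
Here 1−s−f = 0.478 and s = 0.017.
u_1 = 0.012000 × 0.478 + 0.017 = 0.022736.
u_2 = 0.022736 × 0.478 + 0.017 = 0.027868.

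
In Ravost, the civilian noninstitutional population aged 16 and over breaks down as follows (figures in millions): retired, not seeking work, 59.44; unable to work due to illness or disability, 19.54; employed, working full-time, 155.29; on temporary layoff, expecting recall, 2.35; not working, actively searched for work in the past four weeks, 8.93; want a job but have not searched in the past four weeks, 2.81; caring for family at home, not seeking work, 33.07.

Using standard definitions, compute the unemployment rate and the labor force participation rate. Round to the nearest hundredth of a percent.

Employed = 155.29 million.
Unemployed = 2.35 + 8.93 = 11.28 million (jobless and actively searching, or on temporary layoff).
Labor force = 155.29 + 11.28 = 166.57 million.
Not in labor force = 59.44 + 19.54 + 2.81 + 33.07 = 114.86 million (those not working and not actively searching are outside the labor force — including those who want a job but have given up searching).
Civilian working-age population = 166.57 + 114.86 = 281.43 million.
Unemployment rate = 11.28 / 166.57 = 6.77%.
Labor force participation rate = 166.57 / 281.43 = 59.19%.

Unemployment rate ≈ 6.77%; labor force participation rate ≈ 59.19%.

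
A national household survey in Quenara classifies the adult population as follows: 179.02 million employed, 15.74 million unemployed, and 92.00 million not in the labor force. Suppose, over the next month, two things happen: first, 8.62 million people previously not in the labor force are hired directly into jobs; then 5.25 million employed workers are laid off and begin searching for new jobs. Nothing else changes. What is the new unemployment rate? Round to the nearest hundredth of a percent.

New unemployment rate ≈ 10.32%.

Initially, labor force = 179.02 + 15.74 = 194.76 million, so u = 15.74/194.76 = 8.08%.
After the first change, employed and labor force both rise by 8.62; unemployed unchanged → E = 187.64, U = 15.74, labor force = 203.38 million.
After the second change, employed falls and unemployed rises by 5.25; labor force unchanged → E = 182.39, U = 20.99, labor force = 203.38 million.
New unemployment rate = 20.99 / 203.38 = 10.32%.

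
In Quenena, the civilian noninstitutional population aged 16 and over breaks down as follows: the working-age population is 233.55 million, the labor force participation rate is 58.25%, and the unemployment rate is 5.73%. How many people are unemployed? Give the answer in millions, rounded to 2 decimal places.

Labor force = 0.5825 × 233.55 = 136.04 million.
Unemployed = 0.0573 × 136.04 ≈ 7.80 million.

About 7.80 million are unemployed.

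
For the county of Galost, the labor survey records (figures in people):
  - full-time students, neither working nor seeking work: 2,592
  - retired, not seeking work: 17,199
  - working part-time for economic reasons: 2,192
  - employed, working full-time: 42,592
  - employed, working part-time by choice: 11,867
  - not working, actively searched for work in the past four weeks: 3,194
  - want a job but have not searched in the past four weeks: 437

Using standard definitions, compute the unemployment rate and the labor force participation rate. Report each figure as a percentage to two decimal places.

Employed = 2,192 + 42,592 + 11,867 = 56,651 (anyone who worked, including part-time for economic reasons, counts as employed).
Unemployed = 3,194.
Labor force = 56,651 + 3,194 = 59,845.
Not in labor force = 2,592 + 17,199 + 437 = 20,228 (those not working and not actively searching are outside the labor force — including those who want a job but have given up searching).
Civilian working-age population = 59,845 + 20,228 = 80,073.
Unemployment rate = 3,194 / 59,845 = 5.34%.
Labor force participation rate = 59,845 / 80,073 = 74.74%.

Unemployment rate ≈ 5.34%; labor force participation rate ≈ 74.74%.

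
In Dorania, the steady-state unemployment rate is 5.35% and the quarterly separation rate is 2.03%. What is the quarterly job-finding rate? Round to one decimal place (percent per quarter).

Job-finding rate ≈ 35.9% per quarter.

From u* = s/(s+f): f = s·(1−u)/u.
f = 2.03 × (1 − 0.0535) / 0.0535 = 1.9214 / 0.0535 ≈ 35.9% per quarter.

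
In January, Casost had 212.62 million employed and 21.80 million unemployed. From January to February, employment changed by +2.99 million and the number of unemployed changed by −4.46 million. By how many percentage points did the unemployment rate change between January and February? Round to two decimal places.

January: labor force = 212.62 + 21.80 = 234.42; u = 21.80/234.42 = 9.30%.
February: labor force = 215.61 + 17.34 = 232.95; u = 17.34/232.95 = 7.44%.
Change = 7.44% − 9.30% = −1.86 pp.

The unemployment rate changed by −1.86 percentage points.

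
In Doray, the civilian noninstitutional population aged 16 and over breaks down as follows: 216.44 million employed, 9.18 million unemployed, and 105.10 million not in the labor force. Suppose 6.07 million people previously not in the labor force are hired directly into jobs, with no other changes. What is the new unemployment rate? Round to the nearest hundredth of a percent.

New unemployment rate ≈ 3.96%.

Initially, labor force = 216.44 + 9.18 = 225.62 million, so u = 9.18/225.62 = 4.07%.
After the change, employed and labor force both rise by 6.07; unemployed unchanged → E = 222.51, U = 9.18, labor force = 231.69 million.
New unemployment rate = 9.18 / 231.69 = 3.96%.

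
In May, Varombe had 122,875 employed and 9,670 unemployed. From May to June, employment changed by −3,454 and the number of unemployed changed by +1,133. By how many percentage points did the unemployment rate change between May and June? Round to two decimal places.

May: labor force = 122,875 + 9,670 = 132,545; u = 9,670/132,545 = 7.30%.
June: labor force = 119,421 + 10,803 = 130,224; u = 10,803/130,224 = 8.30%.
Change = 8.30% − 7.30% = +1.00 pp.

The unemployment rate changed by +1.00 percentage points.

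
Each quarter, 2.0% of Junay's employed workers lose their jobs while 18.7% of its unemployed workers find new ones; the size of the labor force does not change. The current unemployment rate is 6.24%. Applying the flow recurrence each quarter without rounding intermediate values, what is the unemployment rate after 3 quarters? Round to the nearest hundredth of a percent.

Unemployment rate after three quarters ≈ 7.96%.

With a fixed labor force, u_{t+1} = u_t + s·(1−u_t) − f·u_t = u_t·(1−s−f) + s.
Here 1−s−f = 0.793 and s = 0.020.
u_1 = 0.062400 × 0.793 + 0.020 = 0.069483.
u_2 = 0.069483 × 0.793 + 0.020 = 0.075100.
u_3 = 0.075100 × 0.793 + 0.020 = 0.079554.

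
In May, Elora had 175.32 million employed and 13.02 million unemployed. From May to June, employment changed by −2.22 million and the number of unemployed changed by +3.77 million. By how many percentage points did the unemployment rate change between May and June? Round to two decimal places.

The unemployment rate changed by +1.93 percentage points.

May: labor force = 175.32 + 13.02 = 188.34; u = 13.02/188.34 = 6.91%.
June: labor force = 173.10 + 16.79 = 189.89; u = 16.79/189.89 = 8.84%.
Change = 8.84% − 6.91% = +1.93 pp.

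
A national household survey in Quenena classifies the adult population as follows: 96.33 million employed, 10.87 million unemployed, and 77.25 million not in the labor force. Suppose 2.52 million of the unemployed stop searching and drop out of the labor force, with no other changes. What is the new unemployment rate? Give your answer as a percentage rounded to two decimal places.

New unemployment rate ≈ 7.98%.

Initially, labor force = 96.33 + 10.87 = 107.20 million, so u = 10.87/107.20 = 10.14%.
After the change, unemployed and labor force both fall by 2.52 → E = 96.33, U = 8.35, labor force = 104.68 million.
New unemployment rate = 8.35 / 104.68 = 7.98%.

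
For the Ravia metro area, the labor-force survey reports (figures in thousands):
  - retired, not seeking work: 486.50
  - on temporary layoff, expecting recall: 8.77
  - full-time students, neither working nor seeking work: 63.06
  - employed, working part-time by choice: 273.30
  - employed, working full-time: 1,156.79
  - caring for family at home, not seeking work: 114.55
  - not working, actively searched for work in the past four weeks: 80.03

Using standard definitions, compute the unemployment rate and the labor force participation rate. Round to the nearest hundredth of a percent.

Employed = 273.30 + 1,156.79 = 1,430.09 thousand.
Unemployed = 8.77 + 80.03 = 88.80 thousand (jobless and actively searching, or on temporary layoff).
Labor force = 1,430.09 + 88.80 = 1,518.89 thousand.
Not in labor force = 486.50 + 63.06 + 114.55 = 664.11 thousand (those not working and not actively searching are outside the labor force).
Civilian working-age population = 1,518.89 + 664.11 = 2,183.00 thousand.
Unemployment rate = 88.80 / 1,518.89 = 5.85%.
Labor force participation rate = 1,518.89 / 2,183.00 = 69.58%.

Unemployment rate ≈ 5.85%; labor force participation rate ≈ 69.58%.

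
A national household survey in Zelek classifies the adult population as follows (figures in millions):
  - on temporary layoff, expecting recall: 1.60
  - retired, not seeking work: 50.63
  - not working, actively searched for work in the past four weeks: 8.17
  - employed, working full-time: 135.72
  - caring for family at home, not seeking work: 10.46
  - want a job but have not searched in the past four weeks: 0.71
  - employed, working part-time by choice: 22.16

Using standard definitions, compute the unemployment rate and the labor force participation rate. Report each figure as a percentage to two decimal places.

Employed = 135.72 + 22.16 = 157.88 million.
Unemployed = 1.60 + 8.17 = 9.77 million (jobless and actively searching, or on temporary layoff).
Labor force = 157.88 + 9.77 = 167.65 million.
Not in labor force = 50.63 + 10.46 + 0.71 = 61.80 million (those not working and not actively searching are outside the labor force — including those who want a job but have given up searching).
Civilian working-age population = 167.65 + 61.80 = 229.45 million.
Unemployment rate = 9.77 / 167.65 = 5.83%.
Labor force participation rate = 167.65 / 229.45 = 73.07%.

Unemployment rate ≈ 5.83%; labor force participation rate ≈ 73.07%.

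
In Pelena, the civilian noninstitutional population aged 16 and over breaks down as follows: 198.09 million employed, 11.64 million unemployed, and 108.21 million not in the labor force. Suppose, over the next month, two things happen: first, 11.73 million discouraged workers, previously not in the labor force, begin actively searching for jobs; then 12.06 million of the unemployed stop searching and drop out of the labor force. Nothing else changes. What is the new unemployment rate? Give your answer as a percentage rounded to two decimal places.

Initially, labor force = 198.09 + 11.64 = 209.73 million, so u = 11.64/209.73 = 5.55%.
After the first change, unemployed and labor force both rise by 11.73 → E = 198.09, U = 23.37, labor force = 221.46 million.
After the second change, unemployed and labor force both fall by 12.06 → E = 198.09, U = 11.31, labor force = 209.40 million.
New unemployment rate = 11.31 / 209.40 = 5.40%.

New unemployment rate ≈ 5.40%.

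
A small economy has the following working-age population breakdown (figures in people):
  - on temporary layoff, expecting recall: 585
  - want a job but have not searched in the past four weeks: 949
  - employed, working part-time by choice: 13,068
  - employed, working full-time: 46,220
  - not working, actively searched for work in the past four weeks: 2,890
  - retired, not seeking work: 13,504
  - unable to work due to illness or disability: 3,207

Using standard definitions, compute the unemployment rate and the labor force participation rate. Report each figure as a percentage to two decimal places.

Unemployment rate ≈ 5.54%; labor force participation rate ≈ 78.04%.

Employed = 13,068 + 46,220 = 59,288.
Unemployed = 585 + 2,890 = 3,475 (jobless and actively searching, or on temporary layoff).
Labor force = 59,288 + 3,475 = 62,763.
Not in labor force = 949 + 13,504 + 3,207 = 17,660 (those not working and not actively searching are outside the labor force — including those who want a job but have given up searching).
Civilian working-age population = 62,763 + 17,660 = 80,423.
Unemployment rate = 3,475 / 62,763 = 5.54%.
Labor force participation rate = 62,763 / 80,423 = 78.04%.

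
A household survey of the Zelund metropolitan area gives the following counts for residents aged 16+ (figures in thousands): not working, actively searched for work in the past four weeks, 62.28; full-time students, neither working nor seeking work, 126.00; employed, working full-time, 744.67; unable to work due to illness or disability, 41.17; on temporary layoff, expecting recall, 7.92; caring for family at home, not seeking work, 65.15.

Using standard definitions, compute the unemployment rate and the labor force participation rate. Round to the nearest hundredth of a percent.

Employed = 744.67 thousand.
Unemployed = 62.28 + 7.92 = 70.20 thousand (jobless and actively searching, or on temporary layoff).
Labor force = 744.67 + 70.20 = 814.87 thousand.
Not in labor force = 126.00 + 41.17 + 65.15 = 232.32 thousand (those not working and not actively searching are outside the labor force).
Civilian working-age population = 814.87 + 232.32 = 1,047.19 thousand.
Unemployment rate = 70.20 / 814.87 = 8.61%.
Labor force participation rate = 814.87 / 1,047.19 = 77.81%.

Unemployment rate ≈ 8.61%; labor force participation rate ≈ 77.81%.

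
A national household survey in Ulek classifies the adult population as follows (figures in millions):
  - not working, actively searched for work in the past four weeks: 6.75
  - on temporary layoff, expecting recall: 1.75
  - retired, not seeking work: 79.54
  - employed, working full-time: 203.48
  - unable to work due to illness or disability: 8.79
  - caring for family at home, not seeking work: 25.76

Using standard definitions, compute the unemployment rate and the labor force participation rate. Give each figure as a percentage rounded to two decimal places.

Employed = 203.48 million.
Unemployed = 6.75 + 1.75 = 8.50 million (jobless and actively searching, or on temporary layoff).
Labor force = 203.48 + 8.50 = 211.98 million.
Not in labor force = 79.54 + 8.79 + 25.76 = 114.09 million (those not working and not actively searching are outside the labor force).
Civilian working-age population = 211.98 + 114.09 = 326.07 million.
Unemployment rate = 8.50 / 211.98 = 4.01%.
Labor force participation rate = 211.98 / 326.07 = 65.01%.

Unemployment rate ≈ 4.01%; labor force participation rate ≈ 65.01%.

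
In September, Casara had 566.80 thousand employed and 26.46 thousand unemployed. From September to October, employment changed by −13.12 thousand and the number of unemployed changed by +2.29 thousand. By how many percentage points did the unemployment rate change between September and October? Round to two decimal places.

The unemployment rate changed by +0.48 percentage points.

September: labor force = 566.80 + 26.46 = 593.26; u = 26.46/593.26 = 4.46%.
October: labor force = 553.68 + 28.75 = 582.43; u = 28.75/582.43 = 4.94%.
Change = 4.94% − 4.46% = +0.48 pp.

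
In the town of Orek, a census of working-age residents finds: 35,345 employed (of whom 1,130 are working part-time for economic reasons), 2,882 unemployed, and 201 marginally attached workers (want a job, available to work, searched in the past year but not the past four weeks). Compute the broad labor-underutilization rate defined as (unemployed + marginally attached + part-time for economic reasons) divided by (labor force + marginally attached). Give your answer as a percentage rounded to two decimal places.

Labor force = 35,345 + 2,882 = 38,227.
Numerator = 2,882 + 201 + 1,130 = 4,213.
Denominator = 38,227 + 201 = 38,428.
Broad rate = 4,213 / 38,428 = 10.96%.

Broad underutilization rate ≈ 10.96%.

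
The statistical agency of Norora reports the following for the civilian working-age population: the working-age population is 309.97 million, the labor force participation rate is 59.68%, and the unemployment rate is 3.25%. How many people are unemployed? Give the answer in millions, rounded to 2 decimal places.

Labor force = 0.5968 × 309.97 = 184.99 million.
Unemployed = 0.0325 × 184.99 ≈ 6.01 million.

About 6.01 million are unemployed.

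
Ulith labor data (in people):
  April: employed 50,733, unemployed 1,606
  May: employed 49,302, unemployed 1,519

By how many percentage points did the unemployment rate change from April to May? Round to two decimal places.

April: labor force = 50,733 + 1,606 = 52,339; u = 1,606/52,339 = 3.07%.
May: labor force = 49,302 + 1,519 = 50,821; u = 1,519/50,821 = 2.99%.
Change = 2.99% − 3.07% = −0.08 pp.

The unemployment rate changed by −0.08 percentage points.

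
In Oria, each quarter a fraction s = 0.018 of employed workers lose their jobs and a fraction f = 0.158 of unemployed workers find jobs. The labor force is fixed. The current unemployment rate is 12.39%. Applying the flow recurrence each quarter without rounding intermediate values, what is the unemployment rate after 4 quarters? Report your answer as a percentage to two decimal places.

Unemployment rate after four quarters ≈ 11.22%.

With a fixed labor force, u_{t+1} = u_t + s·(1−u_t) − f·u_t = u_t·(1−s−f) + s.
Here 1−s−f = 0.824 and s = 0.018.
u_1 = 0.123900 × 0.824 + 0.018 = 0.120094.
u_2 = 0.120094 × 0.824 + 0.018 = 0.116957.
u_3 = 0.116957 × 0.824 + 0.018 = 0.114373.
u_4 = 0.114373 × 0.824 + 0.018 = 0.112243.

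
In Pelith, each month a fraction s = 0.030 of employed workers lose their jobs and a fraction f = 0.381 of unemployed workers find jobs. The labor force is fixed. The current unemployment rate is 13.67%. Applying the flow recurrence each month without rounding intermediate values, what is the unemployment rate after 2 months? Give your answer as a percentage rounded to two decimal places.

With a fixed labor force, u_{t+1} = u_t + s·(1−u_t) − f·u_t = u_t·(1−s−f) + s.
Here 1−s−f = 0.589 and s = 0.030.
u_1 = 0.136700 × 0.589 + 0.030 = 0.110516.
u_2 = 0.110516 × 0.589 + 0.030 = 0.095094.

Unemployment rate after two months ≈ 9.51%.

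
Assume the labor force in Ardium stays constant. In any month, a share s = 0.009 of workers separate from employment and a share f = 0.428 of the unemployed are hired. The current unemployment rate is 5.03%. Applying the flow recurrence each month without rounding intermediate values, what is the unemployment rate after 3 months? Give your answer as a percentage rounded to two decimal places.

Unemployment rate after three months ≈ 2.59%.

With a fixed labor force, u_{t+1} = u_t + s·(1−u_t) − f·u_t = u_t·(1−s−f) + s.
Here 1−s−f = 0.563 and s = 0.009.
u_1 = 0.050300 × 0.563 + 0.009 = 0.037319.
u_2 = 0.037319 × 0.563 + 0.009 = 0.030011.
u_3 = 0.030011 × 0.563 + 0.009 = 0.025896.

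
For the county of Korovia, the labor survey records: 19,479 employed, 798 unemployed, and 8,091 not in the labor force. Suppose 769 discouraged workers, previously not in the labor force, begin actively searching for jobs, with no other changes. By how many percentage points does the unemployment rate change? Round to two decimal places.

Initially, labor force = 19,479 + 798 = 20,277, so u = 798/20,277 = 3.94%.
After the change, unemployed and labor force both rise by 769 → E = 19,479, U = 1,567, labor force = 21,046.
New unemployment rate = 1,567 / 21,046 = 7.45%.
Change = 7.45% − 3.94% = +3.51 percentage points.

The unemployment rate changes by +3.51 percentage points.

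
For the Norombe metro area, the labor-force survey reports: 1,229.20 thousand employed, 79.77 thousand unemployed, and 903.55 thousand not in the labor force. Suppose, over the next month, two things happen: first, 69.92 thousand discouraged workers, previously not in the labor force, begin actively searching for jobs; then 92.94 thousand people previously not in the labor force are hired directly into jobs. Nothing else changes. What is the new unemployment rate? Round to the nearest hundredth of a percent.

Initially, labor force = 1,229.20 + 79.77 = 1,308.97 thousand, so u = 79.77/1,308.97 = 6.09%.
After the first change, unemployed and labor force both rise by 69.92 → E = 1,229.20, U = 149.69, labor force = 1,378.89 thousand.
After the second change, employed and labor force both rise by 92.94; unemployed unchanged → E = 1,322.14, U = 149.69, labor force = 1,471.83 thousand.
New unemployment rate = 149.69 / 1,471.83 = 10.17%.

New unemployment rate ≈ 10.17%.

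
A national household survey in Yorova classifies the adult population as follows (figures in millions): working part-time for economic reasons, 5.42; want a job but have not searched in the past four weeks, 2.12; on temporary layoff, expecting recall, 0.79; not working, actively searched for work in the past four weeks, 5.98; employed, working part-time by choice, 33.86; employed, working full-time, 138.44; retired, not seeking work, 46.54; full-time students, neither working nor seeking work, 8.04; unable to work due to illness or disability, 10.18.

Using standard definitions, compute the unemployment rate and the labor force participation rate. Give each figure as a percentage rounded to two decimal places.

Unemployment rate ≈ 3.67%; labor force participation rate ≈ 73.39%.

Employed = 5.42 + 33.86 + 138.44 = 177.72 million (anyone who worked, including part-time for economic reasons, counts as employed).
Unemployed = 0.79 + 5.98 = 6.77 million (jobless and actively searching, or on temporary layoff).
Labor force = 177.72 + 6.77 = 184.49 million.
Not in labor force = 2.12 + 46.54 + 8.04 + 10.18 = 66.88 million (those not working and not actively searching are outside the labor force — including those who want a job but have given up searching).
Civilian working-age population = 184.49 + 66.88 = 251.37 million.
Unemployment rate = 6.77 / 184.49 = 3.67%.
Labor force participation rate = 184.49 / 251.37 = 73.39%.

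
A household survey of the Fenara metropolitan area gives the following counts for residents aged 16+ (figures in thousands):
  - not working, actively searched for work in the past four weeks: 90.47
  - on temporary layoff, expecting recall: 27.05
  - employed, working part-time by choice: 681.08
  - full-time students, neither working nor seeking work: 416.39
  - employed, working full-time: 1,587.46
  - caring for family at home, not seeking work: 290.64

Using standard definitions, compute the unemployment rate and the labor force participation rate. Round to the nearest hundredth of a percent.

Unemployment rate ≈ 4.93%; labor force participation rate ≈ 77.14%.

Employed = 681.08 + 1,587.46 = 2,268.54 thousand.
Unemployed = 90.47 + 27.05 = 117.52 thousand (jobless and actively searching, or on temporary layoff).
Labor force = 2,268.54 + 117.52 = 2,386.06 thousand.
Not in labor force = 416.39 + 290.64 = 707.03 thousand (those not working and not actively searching are outside the labor force).
Civilian working-age population = 2,386.06 + 707.03 = 3,093.09 thousand.
Unemployment rate = 117.52 / 2,386.06 = 4.93%.
Labor force participation rate = 2,386.06 / 3,093.09 = 77.14%.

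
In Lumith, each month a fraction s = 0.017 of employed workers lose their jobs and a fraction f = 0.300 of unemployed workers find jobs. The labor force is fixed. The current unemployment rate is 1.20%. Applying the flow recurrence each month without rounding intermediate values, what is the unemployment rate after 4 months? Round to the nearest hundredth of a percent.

Unemployment rate after four months ≈ 4.46%.

With a fixed labor force, u_{t+1} = u_t + s·(1−u_t) − f·u_t = u_t·(1−s−f) + s.
Here 1−s−f = 0.683 and s = 0.017.
u_1 = 0.012000 × 0.683 + 0.017 = 0.025196.
u_2 = 0.025196 × 0.683 + 0.017 = 0.034209.
u_3 = 0.034209 × 0.683 + 0.017 = 0.040365.
u_4 = 0.040365 × 0.683 + 0.017 = 0.044569.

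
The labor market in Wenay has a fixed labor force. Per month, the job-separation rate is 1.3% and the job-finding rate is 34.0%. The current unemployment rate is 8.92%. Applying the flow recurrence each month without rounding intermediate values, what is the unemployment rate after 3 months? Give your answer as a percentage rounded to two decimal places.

With a fixed labor force, u_{t+1} = u_t + s·(1−u_t) − f·u_t = u_t·(1−s−f) + s.
Here 1−s−f = 0.647 and s = 0.013.
u_1 = 0.089200 × 0.647 + 0.013 = 0.070712.
u_2 = 0.070712 × 0.647 + 0.013 = 0.058751.
u_3 = 0.058751 × 0.647 + 0.013 = 0.051012.

Unemployment rate after three months ≈ 5.10%.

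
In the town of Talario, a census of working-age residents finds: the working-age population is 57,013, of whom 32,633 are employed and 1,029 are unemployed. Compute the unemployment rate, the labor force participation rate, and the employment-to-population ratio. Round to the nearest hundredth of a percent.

Labor force = employed + unemployed = 32,633 + 1,029 = 33,662.
Unemployment rate = 1,029 / 33,662 = 3.06%.
Labor force participation rate = 33,662 / 57,013 = 59.04%.
Employment-population ratio = 32,633 / 57,013 = 57.24%.

Unemployment rate ≈ 3.06%; labor force participation rate ≈ 59.04%; employment-population ratio ≈ 57.24%.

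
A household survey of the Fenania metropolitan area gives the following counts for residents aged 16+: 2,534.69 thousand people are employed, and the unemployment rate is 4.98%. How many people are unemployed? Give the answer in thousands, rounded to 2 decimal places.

About 132.84 thousand are unemployed.

Let U be the number unemployed. The labor force is E + U, and U/(E+U) = 0.0498.
So U = 0.0498 × 2,534.69 / (1 − 0.0498) = 126.2276 / 0.9502 ≈ 132.84 thousand.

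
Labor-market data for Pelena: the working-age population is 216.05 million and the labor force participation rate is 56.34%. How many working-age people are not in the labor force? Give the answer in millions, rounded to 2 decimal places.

Share not in the labor force = 1 − 0.5634 = 0.4366.
Not in labor force = 0.4366 × 216.05 ≈ 94.33 million.

About 94.33 million are not in the labor force.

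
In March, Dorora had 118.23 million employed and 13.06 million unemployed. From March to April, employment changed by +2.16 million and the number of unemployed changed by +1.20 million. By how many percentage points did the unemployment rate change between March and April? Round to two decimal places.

March: labor force = 118.23 + 13.06 = 131.29; u = 13.06/131.29 = 9.95%.
April: labor force = 120.39 + 14.26 = 134.65; u = 14.26/134.65 = 10.59%.
Change = 10.59% − 9.95% = +0.64 pp.

The unemployment rate changed by +0.64 percentage points.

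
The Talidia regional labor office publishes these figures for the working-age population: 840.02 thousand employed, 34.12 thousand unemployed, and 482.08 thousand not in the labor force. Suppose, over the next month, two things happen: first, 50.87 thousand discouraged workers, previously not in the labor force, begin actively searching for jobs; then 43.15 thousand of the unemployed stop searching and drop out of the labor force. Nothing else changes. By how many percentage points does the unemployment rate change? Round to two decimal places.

The unemployment rate changes by +0.84 percentage points.

Initially, labor force = 840.02 + 34.12 = 874.14 thousand, so u = 34.12/874.14 = 3.90%.
After the first change, unemployed and labor force both rise by 50.87 → E = 840.02, U = 84.99, labor force = 925.01 thousand.
After the second change, unemployed and labor force both fall by 43.15 → E = 840.02, U = 41.84, labor force = 881.86 thousand.
New unemployment rate = 41.84 / 881.86 = 4.74%.
Change = 4.74% − 3.90% = +0.84 percentage points.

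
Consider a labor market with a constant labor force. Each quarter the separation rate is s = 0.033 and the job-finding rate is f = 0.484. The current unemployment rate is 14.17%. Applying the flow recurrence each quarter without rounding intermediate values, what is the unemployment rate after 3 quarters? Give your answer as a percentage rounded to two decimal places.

With a fixed labor force, u_{t+1} = u_t + s·(1−u_t) − f·u_t = u_t·(1−s−f) + s.
Here 1−s−f = 0.483 and s = 0.033.
u_1 = 0.141700 × 0.483 + 0.033 = 0.101441.
u_2 = 0.101441 × 0.483 + 0.033 = 0.081996.
u_3 = 0.081996 × 0.483 + 0.033 = 0.072604.

Unemployment rate after three quarters ≈ 7.26%.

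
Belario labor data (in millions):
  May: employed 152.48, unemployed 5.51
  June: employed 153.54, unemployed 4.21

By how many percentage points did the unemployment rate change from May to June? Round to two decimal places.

May: labor force = 152.48 + 5.51 = 157.99; u = 5.51/157.99 = 3.49%.
June: labor force = 153.54 + 4.21 = 157.75; u = 4.21/157.75 = 2.67%.
Change = 2.67% − 3.49% = −0.82 pp.

The unemployment rate changed by −0.82 percentage points.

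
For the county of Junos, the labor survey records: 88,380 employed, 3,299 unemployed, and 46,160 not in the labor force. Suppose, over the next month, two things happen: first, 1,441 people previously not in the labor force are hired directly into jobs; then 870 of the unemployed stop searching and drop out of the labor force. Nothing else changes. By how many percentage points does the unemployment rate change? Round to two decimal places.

The unemployment rate changes by −0.97 percentage points.

Initially, labor force = 88,380 + 3,299 = 91,679, so u = 3,299/91,679 = 3.60%.
After the first change, employed and labor force both rise by 1,441; unemployed unchanged → E = 89,821, U = 3,299, labor force = 93,120.
After the second change, unemployed and labor force both fall by 870 → E = 89,821, U = 2,429, labor force = 92,250.
New unemployment rate = 2,429 / 92,250 = 2.63%.
Change = 2.63% − 3.60% = −0.97 percentage points.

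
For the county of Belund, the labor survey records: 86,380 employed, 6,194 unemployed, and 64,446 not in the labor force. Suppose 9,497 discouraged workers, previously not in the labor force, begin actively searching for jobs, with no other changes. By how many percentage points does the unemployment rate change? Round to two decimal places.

The unemployment rate changes by +8.68 percentage points.

Initially, labor force = 86,380 + 6,194 = 92,574, so u = 6,194/92,574 = 6.69%.
After the change, unemployed and labor force both rise by 9,497 → E = 86,380, U = 15,691, labor force = 102,071.
New unemployment rate = 15,691 / 102,071 = 15.37%.
Change = 15.37% − 6.69% = +8.68 percentage points.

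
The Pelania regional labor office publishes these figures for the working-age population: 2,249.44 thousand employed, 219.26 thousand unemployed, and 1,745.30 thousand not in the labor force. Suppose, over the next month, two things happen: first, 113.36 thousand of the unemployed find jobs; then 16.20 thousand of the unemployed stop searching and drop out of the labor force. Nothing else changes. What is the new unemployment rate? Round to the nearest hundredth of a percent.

Initially, labor force = 2,249.44 + 219.26 = 2,468.70 thousand, so u = 219.26/2,468.70 = 8.88%.
After the first change, unemployed falls and employed rises by 113.36; labor force unchanged → E = 2,362.80, U = 105.90, labor force = 2,468.70 thousand.
After the second change, unemployed and labor force both fall by 16.20 → E = 2,362.80, U = 89.70, labor force = 2,452.50 thousand.
New unemployment rate = 89.70 / 2,452.50 = 3.66%.

New unemployment rate ≈ 3.66%.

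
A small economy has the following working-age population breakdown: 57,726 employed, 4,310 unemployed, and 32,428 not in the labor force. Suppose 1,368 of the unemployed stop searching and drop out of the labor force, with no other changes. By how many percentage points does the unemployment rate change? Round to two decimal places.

The unemployment rate changes by −2.10 percentage points.

Initially, labor force = 57,726 + 4,310 = 62,036, so u = 4,310/62,036 = 6.95%.
After the change, unemployed and labor force both fall by 1,368 → E = 57,726, U = 2,942, labor force = 60,668.
New unemployment rate = 2,942 / 60,668 = 4.85%.
Change = 4.85% − 6.95% = −2.10 percentage points.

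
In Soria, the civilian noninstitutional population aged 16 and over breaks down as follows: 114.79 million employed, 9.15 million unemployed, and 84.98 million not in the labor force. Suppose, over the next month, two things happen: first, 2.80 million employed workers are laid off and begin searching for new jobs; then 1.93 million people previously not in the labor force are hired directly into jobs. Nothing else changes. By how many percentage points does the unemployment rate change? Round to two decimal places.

The unemployment rate changes by +2.11 percentage points.

Initially, labor force = 114.79 + 9.15 = 123.94 million, so u = 9.15/123.94 = 7.38%.
After the first change, employed falls and unemployed rises by 2.80; labor force unchanged → E = 111.99, U = 11.95, labor force = 123.94 million.
After the second change, employed and labor force both rise by 1.93; unemployed unchanged → E = 113.92, U = 11.95, labor force = 125.87 million.
New unemployment rate = 11.95 / 125.87 = 9.49%.
Change = 9.49% − 7.38% = +2.11 percentage points.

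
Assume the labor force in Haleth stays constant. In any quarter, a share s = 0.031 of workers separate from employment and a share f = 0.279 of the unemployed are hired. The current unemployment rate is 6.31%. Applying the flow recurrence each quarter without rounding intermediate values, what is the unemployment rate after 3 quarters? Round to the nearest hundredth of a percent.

Unemployment rate after three quarters ≈ 8.79%.

With a fixed labor force, u_{t+1} = u_t + s·(1−u_t) − f·u_t = u_t·(1−s−f) + s.
Here 1−s−f = 0.690 and s = 0.031.
u_1 = 0.063100 × 0.690 + 0.031 = 0.074539.
u_2 = 0.074539 × 0.690 + 0.031 = 0.082432.
u_3 = 0.082432 × 0.690 + 0.031 = 0.087878.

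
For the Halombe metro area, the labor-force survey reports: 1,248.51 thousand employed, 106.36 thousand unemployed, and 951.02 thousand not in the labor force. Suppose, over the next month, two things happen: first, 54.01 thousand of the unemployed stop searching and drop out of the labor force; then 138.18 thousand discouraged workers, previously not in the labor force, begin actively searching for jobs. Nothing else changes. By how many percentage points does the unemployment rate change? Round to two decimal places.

The unemployment rate changes by +5.39 percentage points.

Initially, labor force = 1,248.51 + 106.36 = 1,354.87 thousand, so u = 106.36/1,354.87 = 7.85%.
After the first change, unemployed and labor force both fall by 54.01 → E = 1,248.51, U = 52.35, labor force = 1,300.86 thousand.
After the second change, unemployed and labor force both rise by 138.18 → E = 1,248.51, U = 190.53, labor force = 1,439.04 thousand.
New unemployment rate = 190.53 / 1,439.04 = 13.24%.
Change = 13.24% − 7.85% = +5.39 percentage points.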